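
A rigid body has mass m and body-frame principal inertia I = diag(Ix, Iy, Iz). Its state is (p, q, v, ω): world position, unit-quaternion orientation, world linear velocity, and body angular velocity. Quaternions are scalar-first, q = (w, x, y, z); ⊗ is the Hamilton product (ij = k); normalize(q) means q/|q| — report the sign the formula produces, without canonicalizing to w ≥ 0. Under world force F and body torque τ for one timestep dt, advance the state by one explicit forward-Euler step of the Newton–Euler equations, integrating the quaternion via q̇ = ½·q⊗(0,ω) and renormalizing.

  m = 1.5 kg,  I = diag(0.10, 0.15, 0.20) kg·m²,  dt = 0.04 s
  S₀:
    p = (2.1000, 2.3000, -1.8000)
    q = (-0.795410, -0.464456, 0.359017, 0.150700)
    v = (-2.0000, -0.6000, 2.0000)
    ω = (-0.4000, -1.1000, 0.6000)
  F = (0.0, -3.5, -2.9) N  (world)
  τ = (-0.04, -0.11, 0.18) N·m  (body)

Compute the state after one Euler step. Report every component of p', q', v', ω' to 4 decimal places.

p' = (2.0200, 2.2760, -1.7200)
q' = (-0.7928, -0.4503, 0.3808, 0.1542)
v' = (-2.0000, -0.6933, 1.9227)
ω' = (-0.4028, -1.1357, 0.6316)

(τ − ω×Iω)/I = (-0.0700, -0.8933, 0.7900)
new body rate ω' = (-0.4028, -1.1357, 0.6316)
q⊗(0,ω) = (0.1187163, 0.6993442, 1.0933446, 0.1772624)
updated quaternion q' = (-0.7928, -0.4503, 0.3808, 0.1542)
a = (0.0000, -2.3333, -1.9333)
p + v·dt = (2.0200, 2.2760, -1.7200)
v' = v + a·dt = (-2.0000, -0.6933, 1.9227)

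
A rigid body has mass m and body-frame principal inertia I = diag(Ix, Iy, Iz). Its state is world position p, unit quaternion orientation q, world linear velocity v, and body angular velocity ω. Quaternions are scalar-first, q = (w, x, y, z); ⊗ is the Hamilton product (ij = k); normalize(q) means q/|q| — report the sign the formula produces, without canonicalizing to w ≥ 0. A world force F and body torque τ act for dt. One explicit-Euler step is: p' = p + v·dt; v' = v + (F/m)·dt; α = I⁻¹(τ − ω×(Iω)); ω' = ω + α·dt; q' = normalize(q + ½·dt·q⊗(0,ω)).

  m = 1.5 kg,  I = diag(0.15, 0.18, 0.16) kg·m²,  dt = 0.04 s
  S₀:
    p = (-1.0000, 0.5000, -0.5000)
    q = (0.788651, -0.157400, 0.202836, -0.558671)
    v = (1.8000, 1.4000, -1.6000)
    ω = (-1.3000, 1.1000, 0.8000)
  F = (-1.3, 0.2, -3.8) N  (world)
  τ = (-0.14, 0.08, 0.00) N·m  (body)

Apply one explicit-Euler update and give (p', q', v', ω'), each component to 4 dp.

p' = p + v·dt = (-0.9280, 0.5560, -0.5640)
v' = v + a·dt = (1.7653, 1.4053, -1.7013)
(τ − ω×Iω)/I = (-0.8160, 0.3867, 0.2681)
new body rate ω' = (-1.3326, 1.1155, 0.8107)
q⊗(0,ω) = (0.0191972, -0.2484394, 1.7197084, 0.7214676)
q' = normalize(q + ½dt·q⊗(0,ω)) = (0.7885, -0.1623, 0.2371, -0.5439)

p' = (-0.9280, 0.5560, -0.5640)
q' = (0.7885, -0.1623, 0.2371, -0.5439)
v' = (1.7653, 1.4053, -1.7013)
ω' = (-1.3326, 1.1155, 0.8107)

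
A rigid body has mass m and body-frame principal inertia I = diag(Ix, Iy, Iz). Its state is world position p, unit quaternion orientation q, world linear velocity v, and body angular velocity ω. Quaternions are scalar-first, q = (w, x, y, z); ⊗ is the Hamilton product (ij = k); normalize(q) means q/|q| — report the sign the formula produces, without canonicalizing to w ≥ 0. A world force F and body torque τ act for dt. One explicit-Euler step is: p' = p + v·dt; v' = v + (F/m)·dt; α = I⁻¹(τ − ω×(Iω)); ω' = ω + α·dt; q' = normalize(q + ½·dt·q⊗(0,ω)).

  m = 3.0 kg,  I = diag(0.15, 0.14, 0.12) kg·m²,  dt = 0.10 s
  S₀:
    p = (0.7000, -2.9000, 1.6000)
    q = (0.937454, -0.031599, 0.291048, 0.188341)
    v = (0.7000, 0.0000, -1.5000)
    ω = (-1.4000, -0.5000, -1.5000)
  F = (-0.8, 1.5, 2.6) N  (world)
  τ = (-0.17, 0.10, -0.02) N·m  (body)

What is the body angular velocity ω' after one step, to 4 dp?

ω' = (-1.5033, -0.4736, -1.5108)

precession coupling ω×(Iω) = (-0.0150, 0.0630, -0.0070)
angular accel α = (-1.0333, 0.2643, -0.1083)
ω + α·dt = (-1.5033, -0.4736, -1.5108)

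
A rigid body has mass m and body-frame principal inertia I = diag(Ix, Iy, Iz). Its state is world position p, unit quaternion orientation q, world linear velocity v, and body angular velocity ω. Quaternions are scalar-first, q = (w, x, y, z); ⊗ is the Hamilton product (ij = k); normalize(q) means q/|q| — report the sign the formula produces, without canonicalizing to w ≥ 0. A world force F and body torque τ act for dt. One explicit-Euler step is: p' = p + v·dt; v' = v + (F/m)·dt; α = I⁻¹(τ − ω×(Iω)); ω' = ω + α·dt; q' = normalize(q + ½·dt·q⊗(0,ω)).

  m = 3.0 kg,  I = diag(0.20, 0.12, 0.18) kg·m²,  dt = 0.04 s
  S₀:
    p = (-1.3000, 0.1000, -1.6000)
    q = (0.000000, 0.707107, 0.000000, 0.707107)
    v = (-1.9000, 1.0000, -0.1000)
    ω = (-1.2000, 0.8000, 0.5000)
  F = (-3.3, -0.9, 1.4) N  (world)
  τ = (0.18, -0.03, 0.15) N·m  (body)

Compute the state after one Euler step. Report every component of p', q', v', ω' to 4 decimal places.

a = F/m = (-1.1000, -0.3000, 0.4667)
new position p' = (-1.3760, 0.1400, -1.6040)
new velocity v' = (-1.9440, 0.9880, -0.0813)
precession coupling ω×(Iω) = (0.0240, -0.0120, 0.0768)
(τ − ω×Iω)/I = (0.7800, -0.1500, 0.4067)
new body rate ω' = (-1.1688, 0.7940, 0.5163)
q⊗(0,ω) = (0.4949749, -0.5656856, -1.2020819, 0.5656856)
updated quaternion q' = (0.0099, 0.6955, -0.0240, 0.7181)

p' = (-1.3760, 0.1400, -1.6040)
q' = (0.0099, 0.6955, -0.0240, 0.7181)
v' = (-1.9440, 0.9880, -0.0813)
ω' = (-1.1688, 0.7940, 0.5163)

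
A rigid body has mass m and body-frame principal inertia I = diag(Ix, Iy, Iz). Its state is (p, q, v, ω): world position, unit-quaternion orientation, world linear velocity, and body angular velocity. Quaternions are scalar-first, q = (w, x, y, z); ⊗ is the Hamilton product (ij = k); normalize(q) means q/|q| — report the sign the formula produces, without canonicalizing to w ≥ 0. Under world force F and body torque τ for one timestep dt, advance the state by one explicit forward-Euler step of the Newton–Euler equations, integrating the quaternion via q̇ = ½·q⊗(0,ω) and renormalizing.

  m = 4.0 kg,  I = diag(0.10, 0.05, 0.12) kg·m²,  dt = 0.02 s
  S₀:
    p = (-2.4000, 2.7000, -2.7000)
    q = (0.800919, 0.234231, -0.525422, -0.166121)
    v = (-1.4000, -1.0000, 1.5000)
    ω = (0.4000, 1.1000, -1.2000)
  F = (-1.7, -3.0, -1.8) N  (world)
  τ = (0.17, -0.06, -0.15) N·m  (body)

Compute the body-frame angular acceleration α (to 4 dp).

gyro term ω×Iω = (-0.0924, 0.0096, -0.0220)
angular accel α = (2.6240, -1.3920, -1.0667)

α = (2.6240, -1.3920, -1.0667)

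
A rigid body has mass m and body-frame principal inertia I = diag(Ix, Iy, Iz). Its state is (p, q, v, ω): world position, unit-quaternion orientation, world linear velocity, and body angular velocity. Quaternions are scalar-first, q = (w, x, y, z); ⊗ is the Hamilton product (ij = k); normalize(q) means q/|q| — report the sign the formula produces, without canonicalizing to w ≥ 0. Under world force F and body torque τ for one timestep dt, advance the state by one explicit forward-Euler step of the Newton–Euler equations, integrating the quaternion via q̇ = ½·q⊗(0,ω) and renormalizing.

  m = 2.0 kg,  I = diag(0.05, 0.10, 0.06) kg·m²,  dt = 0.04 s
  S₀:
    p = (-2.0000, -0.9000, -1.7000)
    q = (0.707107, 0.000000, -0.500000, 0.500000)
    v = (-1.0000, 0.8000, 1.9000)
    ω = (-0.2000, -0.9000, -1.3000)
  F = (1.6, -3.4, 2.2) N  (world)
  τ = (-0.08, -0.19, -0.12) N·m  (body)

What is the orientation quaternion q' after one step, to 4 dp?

Hamilton product q⊗(0,ω) = (0.2000000, 0.9585786, -0.7363963, -1.0192391)
q + ½dt·q⊗(0,ω), renormalized = (0.7107, 0.0192, -0.5145, 0.4794)

q' = (0.7107, 0.0192, -0.5145, 0.4794)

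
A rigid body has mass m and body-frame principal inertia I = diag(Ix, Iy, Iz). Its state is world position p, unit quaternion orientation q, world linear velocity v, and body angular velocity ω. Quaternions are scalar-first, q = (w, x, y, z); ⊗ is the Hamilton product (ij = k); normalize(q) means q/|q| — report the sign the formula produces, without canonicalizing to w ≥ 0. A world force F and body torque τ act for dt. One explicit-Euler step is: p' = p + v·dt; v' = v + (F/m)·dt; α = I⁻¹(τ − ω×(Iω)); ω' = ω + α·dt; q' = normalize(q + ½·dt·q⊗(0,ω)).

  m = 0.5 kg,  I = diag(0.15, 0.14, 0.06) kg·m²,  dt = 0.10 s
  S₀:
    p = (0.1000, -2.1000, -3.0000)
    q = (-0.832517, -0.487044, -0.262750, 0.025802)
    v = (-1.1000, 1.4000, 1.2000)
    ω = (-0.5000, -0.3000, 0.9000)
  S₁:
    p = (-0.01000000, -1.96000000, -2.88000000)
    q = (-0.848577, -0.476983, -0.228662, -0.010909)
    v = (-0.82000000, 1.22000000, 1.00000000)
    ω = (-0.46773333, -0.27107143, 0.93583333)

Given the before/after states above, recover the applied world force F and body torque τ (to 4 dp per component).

F = (1.4000, -0.9000, -1.0000)
τ = (0.0700, 0.0000, 0.0200)

ω₁ − ω₀ = (0.03226667, 0.02892857, 0.03583333)
applied torque τ = (0.0700, 0.0000, 0.0200)
Δv = v₁−v₀ = (0.28000000, -0.18000000, -0.20000000)
m·(v₁−v₀)/dt = (1.4000, -0.9000, -1.0000)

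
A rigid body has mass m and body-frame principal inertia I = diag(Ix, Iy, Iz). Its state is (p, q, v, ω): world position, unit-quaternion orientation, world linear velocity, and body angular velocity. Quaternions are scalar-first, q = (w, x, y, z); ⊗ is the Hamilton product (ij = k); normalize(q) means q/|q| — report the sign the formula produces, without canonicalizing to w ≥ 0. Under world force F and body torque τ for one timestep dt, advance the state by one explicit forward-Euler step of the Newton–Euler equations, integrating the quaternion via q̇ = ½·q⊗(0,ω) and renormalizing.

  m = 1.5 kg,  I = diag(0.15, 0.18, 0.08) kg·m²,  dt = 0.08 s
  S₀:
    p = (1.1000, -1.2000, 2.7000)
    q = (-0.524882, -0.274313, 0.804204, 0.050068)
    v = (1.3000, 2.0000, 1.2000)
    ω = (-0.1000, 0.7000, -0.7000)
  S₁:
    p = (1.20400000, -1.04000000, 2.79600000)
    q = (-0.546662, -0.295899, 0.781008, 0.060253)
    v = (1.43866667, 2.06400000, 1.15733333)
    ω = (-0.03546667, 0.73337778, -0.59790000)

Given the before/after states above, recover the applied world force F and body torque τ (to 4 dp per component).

rate change Δω = (0.06453333, 0.03337778, 0.10210000)
precession coupling = (0.0490, 0.0049, -0.0021)
τ = I·(Δω/dt) + ω₀×(Iω₀) = (0.1700, 0.0800, 0.1000)
velocity change Δv = (0.13866667, 0.06400000, -0.04266667)
F = m·Δv/dt = (2.6000, 1.2000, -0.8000)

F = (2.6000, 1.2000, -0.8000)
τ = (0.1700, 0.0800, 0.1000)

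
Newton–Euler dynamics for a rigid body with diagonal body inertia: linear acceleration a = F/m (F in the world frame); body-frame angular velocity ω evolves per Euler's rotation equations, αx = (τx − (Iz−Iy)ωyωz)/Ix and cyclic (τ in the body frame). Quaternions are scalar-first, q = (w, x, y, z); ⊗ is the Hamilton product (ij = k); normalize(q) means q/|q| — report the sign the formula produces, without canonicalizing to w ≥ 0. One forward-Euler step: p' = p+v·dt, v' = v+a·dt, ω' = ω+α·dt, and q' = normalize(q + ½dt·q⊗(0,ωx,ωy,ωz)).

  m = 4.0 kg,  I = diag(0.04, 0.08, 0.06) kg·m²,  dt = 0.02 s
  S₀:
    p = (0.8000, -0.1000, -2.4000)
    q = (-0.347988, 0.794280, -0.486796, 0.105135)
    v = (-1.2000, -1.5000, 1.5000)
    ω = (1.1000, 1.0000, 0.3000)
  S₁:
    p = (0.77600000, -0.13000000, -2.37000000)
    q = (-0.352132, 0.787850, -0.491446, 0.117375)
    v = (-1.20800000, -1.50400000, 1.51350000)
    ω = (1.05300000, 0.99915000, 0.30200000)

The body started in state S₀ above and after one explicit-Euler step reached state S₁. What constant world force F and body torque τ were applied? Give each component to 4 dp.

F = (-1.6000, -0.8000, 2.7000)
τ = (-0.1000, -0.0100, 0.0500)

Δv = v₁−v₀ = (-0.00800000, -0.00400000, 0.01350000)
m·(v₁−v₀)/dt = (-1.6000, -0.8000, 2.7000)
Δω = ω₁−ω₀ = (-0.04700000, -0.00085000, 0.00200000)
ω₀×(Iω₀) = (-0.0060, -0.0066, 0.0440)
I·α + gyro = (-0.1000, -0.0100, 0.0500)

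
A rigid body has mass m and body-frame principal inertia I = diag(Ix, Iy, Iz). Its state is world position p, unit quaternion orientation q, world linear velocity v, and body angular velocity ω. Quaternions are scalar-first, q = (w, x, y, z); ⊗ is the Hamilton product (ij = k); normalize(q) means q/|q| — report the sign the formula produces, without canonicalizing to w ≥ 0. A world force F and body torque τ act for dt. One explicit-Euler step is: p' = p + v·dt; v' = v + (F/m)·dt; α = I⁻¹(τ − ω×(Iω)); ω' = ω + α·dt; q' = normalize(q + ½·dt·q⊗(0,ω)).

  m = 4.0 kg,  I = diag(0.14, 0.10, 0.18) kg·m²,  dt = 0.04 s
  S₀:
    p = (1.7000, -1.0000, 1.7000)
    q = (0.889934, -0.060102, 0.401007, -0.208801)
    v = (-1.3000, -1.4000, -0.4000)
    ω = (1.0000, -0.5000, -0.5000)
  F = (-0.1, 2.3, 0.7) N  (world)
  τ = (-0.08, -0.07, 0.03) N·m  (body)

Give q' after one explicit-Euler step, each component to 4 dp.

q' = (0.8928, -0.0484, 0.3872, -0.2251)

q⊗(0,ω) = (0.1562050, 0.5850300, -0.6838190, -0.8159230)
updated quaternion q' = (0.8928, -0.0484, 0.3872, -0.2251)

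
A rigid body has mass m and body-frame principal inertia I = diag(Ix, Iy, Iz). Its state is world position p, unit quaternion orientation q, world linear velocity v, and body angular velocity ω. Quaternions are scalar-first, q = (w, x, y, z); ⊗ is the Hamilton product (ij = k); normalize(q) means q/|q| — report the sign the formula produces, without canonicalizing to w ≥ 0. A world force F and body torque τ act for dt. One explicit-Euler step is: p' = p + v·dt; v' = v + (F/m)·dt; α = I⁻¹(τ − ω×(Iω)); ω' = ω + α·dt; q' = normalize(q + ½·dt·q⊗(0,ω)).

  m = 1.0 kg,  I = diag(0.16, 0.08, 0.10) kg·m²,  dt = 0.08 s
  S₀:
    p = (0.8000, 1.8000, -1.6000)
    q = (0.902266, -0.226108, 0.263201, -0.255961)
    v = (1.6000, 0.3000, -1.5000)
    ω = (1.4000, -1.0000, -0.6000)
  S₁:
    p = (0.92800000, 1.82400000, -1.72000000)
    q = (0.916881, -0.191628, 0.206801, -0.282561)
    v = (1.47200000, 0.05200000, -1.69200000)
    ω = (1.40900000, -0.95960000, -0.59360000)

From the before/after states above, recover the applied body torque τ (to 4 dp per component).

τ = (0.0300, -0.0100, 0.1200)

ω₁ − ω₀ = (0.00900000, 0.04040000, 0.00640000)
gyro term ω₀×Iω₀ = (0.0120, -0.0504, 0.1120)
I·α + gyro = (0.0300, -0.0100, 0.1200)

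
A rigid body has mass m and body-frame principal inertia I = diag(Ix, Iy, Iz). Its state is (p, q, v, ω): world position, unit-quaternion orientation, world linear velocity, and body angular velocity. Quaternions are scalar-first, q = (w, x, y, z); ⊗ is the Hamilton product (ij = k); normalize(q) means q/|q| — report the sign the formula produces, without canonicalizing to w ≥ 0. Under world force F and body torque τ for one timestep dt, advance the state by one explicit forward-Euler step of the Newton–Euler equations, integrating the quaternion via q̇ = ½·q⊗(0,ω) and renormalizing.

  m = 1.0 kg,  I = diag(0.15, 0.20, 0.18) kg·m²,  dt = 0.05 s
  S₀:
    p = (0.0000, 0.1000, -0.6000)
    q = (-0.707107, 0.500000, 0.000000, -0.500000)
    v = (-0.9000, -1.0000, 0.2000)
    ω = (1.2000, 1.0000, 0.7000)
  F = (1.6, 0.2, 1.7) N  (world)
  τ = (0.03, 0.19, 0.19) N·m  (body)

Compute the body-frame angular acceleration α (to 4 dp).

gyro term ω×Iω = (-0.0140, -0.0252, 0.0600)
(τ − ω×Iω)/I = (0.2933, 1.0760, 0.7222)

α = (0.2933, 1.0760, 0.7222)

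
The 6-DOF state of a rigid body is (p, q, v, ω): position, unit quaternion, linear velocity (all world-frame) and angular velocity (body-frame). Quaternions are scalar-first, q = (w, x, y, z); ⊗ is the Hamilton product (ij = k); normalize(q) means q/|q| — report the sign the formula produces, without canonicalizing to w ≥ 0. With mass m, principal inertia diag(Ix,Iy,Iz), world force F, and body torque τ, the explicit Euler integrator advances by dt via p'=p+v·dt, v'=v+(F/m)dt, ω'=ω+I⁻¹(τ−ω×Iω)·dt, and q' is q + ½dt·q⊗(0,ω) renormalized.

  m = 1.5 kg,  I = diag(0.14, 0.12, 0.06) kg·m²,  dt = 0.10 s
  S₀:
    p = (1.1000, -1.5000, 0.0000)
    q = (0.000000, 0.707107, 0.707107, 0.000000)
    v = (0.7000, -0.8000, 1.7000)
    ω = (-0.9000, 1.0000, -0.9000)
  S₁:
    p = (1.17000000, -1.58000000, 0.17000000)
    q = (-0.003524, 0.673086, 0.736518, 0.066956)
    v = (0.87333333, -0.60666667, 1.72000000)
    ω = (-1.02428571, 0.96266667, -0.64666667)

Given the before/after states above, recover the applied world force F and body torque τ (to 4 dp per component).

v₁ − v₀ = (0.17333333, 0.19333333, 0.02000000)
applied force F = (2.6000, 2.9000, 0.3000)
ω₁ − ω₀ = (-0.12428571, -0.03733333, 0.25333333)
I·α + gyro = (-0.1200, 0.0200, 0.1700)

F = (2.6000, 2.9000, 0.3000)
τ = (-0.1200, 0.0200, 0.1700)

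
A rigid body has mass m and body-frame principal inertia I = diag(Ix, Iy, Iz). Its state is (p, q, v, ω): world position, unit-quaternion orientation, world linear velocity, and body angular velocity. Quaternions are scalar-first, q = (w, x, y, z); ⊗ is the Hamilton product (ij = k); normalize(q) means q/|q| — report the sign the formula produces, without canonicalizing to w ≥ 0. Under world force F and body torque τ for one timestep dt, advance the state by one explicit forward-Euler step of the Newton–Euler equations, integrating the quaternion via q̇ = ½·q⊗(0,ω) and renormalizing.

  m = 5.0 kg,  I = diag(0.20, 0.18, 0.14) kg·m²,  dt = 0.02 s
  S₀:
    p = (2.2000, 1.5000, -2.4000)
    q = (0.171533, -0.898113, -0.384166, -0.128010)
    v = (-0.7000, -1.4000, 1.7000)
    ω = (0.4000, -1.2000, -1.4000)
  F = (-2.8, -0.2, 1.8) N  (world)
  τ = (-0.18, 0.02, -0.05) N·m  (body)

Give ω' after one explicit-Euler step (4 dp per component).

precession coupling ω×(Iω) = (-0.0672, -0.0336, 0.0096)
angular accel α = (-0.5640, 0.2978, -0.4257)
new body rate ω' = (0.3887, -1.1940, -1.4085)

ω' = (0.3887, -1.1940, -1.4085)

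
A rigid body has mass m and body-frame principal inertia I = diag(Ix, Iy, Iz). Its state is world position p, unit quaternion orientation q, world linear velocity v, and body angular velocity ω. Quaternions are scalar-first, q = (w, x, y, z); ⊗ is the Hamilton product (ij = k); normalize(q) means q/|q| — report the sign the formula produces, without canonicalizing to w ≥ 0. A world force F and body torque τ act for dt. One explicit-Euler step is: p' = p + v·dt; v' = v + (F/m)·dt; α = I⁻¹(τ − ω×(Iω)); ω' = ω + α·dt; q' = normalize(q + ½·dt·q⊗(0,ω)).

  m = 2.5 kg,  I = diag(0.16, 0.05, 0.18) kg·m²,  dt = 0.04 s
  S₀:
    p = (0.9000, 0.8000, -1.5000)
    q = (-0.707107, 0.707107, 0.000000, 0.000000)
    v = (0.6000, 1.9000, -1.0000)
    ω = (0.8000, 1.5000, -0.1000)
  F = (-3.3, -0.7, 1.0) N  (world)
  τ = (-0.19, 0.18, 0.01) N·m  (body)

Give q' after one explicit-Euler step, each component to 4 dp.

2q̇ = q⊗(0,ω) = (-0.5656856, -0.5656856, -0.9899498, 1.1313712)
q' = normalize(q + ½dt·q⊗(0,ω)) = (-0.7180, 0.6954, -0.0198, 0.0226)

q' = (-0.7180, 0.6954, -0.0198, 0.0226)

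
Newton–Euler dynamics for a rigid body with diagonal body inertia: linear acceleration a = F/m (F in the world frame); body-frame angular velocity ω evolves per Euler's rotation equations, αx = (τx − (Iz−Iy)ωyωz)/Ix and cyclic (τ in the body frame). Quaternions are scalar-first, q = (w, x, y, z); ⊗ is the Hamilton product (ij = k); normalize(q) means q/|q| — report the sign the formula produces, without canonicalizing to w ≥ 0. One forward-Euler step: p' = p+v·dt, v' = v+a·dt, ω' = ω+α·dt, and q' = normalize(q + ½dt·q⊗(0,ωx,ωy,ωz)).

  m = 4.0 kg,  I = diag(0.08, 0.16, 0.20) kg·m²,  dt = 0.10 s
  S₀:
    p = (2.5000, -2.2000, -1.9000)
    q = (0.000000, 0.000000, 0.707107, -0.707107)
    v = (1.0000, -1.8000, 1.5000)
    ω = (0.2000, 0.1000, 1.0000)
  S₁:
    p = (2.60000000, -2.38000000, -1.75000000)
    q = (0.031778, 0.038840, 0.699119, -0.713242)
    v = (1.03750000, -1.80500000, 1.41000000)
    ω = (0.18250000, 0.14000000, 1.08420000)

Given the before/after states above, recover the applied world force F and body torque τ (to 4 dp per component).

v₁ − v₀ = (0.03750000, -0.00500000, -0.09000000)
applied force F = (1.5000, -0.2000, -3.6000)
rate change Δω = (-0.01750000, 0.04000000, 0.08420000)
τ = I·(Δω/dt) + ω₀×(Iω₀) = (-0.0100, 0.0400, 0.1700)

F = (1.5000, -0.2000, -3.6000)
τ = (-0.0100, 0.0400, 0.1700)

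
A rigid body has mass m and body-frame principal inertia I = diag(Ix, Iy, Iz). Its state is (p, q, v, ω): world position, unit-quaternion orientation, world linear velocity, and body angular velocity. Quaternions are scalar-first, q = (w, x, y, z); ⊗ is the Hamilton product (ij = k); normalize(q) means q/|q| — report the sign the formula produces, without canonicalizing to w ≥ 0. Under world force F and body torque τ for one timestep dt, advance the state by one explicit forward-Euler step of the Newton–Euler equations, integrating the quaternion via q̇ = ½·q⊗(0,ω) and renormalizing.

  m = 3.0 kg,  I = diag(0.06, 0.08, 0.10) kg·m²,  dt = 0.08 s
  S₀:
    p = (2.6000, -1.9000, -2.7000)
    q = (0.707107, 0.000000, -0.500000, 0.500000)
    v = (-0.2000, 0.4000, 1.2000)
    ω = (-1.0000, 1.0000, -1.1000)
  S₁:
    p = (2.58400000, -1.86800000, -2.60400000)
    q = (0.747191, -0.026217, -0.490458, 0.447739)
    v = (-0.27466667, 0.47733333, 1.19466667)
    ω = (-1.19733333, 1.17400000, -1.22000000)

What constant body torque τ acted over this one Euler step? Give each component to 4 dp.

rate change Δω = (-0.19733333, 0.17400000, -0.12000000)
precession coupling = (-0.0220, -0.0440, -0.0200)
I·α + gyro = (-0.1700, 0.1300, -0.1700)

τ = (-0.1700, 0.1300, -0.1700)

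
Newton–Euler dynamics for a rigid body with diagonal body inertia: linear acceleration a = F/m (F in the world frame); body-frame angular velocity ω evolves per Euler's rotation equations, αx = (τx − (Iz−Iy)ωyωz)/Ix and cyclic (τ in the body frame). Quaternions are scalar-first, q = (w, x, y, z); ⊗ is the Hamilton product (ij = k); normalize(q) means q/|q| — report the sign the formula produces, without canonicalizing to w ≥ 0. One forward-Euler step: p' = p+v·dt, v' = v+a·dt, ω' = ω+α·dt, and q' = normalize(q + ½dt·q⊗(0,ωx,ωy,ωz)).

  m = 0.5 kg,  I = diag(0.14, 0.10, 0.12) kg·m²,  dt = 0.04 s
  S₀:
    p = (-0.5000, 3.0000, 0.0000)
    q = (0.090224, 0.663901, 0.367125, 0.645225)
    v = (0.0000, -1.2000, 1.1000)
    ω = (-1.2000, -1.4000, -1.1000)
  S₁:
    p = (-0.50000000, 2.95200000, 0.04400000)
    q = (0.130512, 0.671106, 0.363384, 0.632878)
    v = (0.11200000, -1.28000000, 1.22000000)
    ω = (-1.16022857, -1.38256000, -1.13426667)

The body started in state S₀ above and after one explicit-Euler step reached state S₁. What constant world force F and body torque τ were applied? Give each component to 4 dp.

Δv = v₁−v₀ = (0.11200000, -0.08000000, 0.12000000)
applied force F = (1.4000, -1.0000, 1.5000)
rate change Δω = (0.03977143, 0.01744000, -0.03426667)
ω₀×(Iω₀) = (0.0308, 0.0264, -0.0672)
τ = I·(Δω/dt) + ω₀×(Iω₀) = (0.1700, 0.0700, -0.1700)

F = (1.4000, -1.0000, 1.5000)
τ = (0.1700, 0.0700, -0.1700)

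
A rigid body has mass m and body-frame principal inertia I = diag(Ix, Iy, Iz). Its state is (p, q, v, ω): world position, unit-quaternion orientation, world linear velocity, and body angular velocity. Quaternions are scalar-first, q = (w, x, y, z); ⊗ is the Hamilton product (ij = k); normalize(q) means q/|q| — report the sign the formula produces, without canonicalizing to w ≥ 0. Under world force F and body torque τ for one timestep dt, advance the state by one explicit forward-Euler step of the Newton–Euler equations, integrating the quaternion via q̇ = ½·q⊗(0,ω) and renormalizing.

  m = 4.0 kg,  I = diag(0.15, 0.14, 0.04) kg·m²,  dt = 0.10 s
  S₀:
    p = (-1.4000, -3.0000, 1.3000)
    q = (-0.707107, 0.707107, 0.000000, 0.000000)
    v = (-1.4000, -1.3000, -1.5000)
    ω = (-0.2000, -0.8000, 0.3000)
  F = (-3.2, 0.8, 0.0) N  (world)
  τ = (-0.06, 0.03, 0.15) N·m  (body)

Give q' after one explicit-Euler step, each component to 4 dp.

q⊗(0,ω) = (0.1414214, 0.1414214, 0.3535535, -0.7778177)
q' = normalize(q + ½dt·q⊗(0,ω)) = (-0.6994, 0.7135, 0.0177, -0.0389)

q' = (-0.6994, 0.7135, 0.0177, -0.0389)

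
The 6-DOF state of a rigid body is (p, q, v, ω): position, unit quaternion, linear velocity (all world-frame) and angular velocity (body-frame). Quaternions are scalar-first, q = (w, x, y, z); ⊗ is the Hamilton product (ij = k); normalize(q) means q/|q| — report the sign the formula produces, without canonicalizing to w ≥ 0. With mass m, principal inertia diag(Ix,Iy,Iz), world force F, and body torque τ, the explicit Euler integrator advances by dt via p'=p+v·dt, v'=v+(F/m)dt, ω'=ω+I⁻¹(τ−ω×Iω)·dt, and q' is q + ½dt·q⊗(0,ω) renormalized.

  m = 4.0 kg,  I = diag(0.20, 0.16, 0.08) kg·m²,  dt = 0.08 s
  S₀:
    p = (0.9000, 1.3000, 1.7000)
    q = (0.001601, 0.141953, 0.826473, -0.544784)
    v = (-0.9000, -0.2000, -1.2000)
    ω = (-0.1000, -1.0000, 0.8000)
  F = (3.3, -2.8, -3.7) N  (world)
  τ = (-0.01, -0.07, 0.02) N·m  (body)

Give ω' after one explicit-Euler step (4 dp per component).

ω' = (-0.1296, -1.0302, 0.8240)

(τ − ω×Iω)/I = (-0.3700, -0.3775, 0.3000)
new body rate ω' = (-0.1296, -1.0302, 0.8240)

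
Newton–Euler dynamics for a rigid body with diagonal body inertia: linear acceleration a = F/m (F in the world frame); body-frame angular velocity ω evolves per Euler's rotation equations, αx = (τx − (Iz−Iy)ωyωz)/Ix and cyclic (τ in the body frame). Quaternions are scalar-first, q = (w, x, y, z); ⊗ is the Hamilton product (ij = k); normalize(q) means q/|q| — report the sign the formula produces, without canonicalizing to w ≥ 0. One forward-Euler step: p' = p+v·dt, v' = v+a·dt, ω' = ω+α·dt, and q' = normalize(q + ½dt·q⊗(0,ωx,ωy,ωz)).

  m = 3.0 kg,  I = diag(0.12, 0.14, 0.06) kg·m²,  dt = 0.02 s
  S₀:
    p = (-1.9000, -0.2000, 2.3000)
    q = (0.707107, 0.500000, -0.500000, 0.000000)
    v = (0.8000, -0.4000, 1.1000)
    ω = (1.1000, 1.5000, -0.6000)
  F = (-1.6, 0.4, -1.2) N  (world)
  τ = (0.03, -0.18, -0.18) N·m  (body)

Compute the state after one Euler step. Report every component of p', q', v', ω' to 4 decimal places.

gyro term ω×Iω = (0.0720, -0.0396, 0.0330)
angular accel α = (-0.3500, -1.0029, -3.5500)
new body rate ω' = (1.0930, 1.4799, -0.6710)
2q̇ = q⊗(0,ω) = (0.2000000, 1.0778177, 1.3606605, 0.8757358)
q + ½dt·q⊗(0,ω), renormalized = (0.7090, 0.5107, -0.4863, 0.0088)
a = (-0.5333, 0.1333, -0.4000)
p + v·dt = (-1.8840, -0.2080, 2.3220)
v + (F/m)dt = (0.7893, -0.3973, 1.0920)

p' = (-1.8840, -0.2080, 2.3220)
q' = (0.7090, 0.5107, -0.4863, 0.0088)
v' = (0.7893, -0.3973, 1.0920)
ω' = (1.0930, 1.4799, -0.6710)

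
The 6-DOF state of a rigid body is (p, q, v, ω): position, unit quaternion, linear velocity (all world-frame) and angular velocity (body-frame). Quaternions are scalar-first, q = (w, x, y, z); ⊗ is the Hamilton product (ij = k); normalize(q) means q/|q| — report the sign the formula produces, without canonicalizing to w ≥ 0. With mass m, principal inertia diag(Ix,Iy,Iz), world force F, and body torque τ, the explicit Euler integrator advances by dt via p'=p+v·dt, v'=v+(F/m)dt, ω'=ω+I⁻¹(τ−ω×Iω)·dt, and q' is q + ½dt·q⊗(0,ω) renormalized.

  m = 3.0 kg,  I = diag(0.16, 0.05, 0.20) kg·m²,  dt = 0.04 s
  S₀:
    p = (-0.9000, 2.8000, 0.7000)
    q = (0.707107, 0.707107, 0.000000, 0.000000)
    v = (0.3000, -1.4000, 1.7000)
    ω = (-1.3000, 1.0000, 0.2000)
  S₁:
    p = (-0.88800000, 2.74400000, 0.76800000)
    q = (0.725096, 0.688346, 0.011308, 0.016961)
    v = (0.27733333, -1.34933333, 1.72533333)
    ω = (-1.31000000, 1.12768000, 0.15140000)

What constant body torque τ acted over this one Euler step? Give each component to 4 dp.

τ = (-0.0100, 0.1700, -0.1000)

Δω = ω₁−ω₀ = (-0.01000000, 0.12768000, -0.04860000)
τ = I·(Δω/dt) + ω₀×(Iω₀) = (-0.0100, 0.1700, -0.1000)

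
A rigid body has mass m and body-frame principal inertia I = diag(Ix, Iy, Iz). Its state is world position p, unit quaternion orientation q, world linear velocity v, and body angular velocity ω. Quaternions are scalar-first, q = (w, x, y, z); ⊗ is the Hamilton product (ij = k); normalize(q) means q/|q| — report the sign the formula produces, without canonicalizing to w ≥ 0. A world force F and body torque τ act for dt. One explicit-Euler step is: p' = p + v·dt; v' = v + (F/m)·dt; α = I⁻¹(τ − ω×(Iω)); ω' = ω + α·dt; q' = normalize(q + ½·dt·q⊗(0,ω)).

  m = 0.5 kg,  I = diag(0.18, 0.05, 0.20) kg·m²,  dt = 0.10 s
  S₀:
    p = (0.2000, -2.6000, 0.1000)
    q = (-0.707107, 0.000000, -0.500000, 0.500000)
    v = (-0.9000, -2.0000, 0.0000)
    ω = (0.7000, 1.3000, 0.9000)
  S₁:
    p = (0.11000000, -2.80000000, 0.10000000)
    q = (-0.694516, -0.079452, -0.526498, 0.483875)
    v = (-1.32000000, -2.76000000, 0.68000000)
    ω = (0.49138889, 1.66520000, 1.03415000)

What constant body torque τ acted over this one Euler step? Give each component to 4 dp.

τ = (-0.2000, 0.1700, 0.1500)

rate change Δω = (-0.20861111, 0.36520000, 0.13415000)
ω₀×(Iω₀) = (0.1755, -0.0126, -0.1183)
I·α + gyro = (-0.2000, 0.1700, 0.1500)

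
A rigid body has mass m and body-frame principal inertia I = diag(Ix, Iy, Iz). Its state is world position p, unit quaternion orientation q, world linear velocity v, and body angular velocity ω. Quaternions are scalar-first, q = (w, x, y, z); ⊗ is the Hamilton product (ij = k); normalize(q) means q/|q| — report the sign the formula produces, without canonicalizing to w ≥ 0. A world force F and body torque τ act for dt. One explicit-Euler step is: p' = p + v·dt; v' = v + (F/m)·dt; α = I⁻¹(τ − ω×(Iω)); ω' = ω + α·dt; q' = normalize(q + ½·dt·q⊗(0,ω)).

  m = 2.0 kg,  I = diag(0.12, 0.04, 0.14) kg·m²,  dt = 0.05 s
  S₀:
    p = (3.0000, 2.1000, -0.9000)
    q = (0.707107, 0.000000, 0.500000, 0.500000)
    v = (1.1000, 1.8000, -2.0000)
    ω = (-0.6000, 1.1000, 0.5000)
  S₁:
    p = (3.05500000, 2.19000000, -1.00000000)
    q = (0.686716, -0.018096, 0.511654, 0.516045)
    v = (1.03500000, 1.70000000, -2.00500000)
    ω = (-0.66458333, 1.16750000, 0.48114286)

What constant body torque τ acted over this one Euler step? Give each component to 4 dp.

τ = (-0.1000, 0.0600, 0.0000)

rate change Δω = (-0.06458333, 0.06750000, -0.01885714)
applied torque τ = (-0.1000, 0.0600, 0.0000)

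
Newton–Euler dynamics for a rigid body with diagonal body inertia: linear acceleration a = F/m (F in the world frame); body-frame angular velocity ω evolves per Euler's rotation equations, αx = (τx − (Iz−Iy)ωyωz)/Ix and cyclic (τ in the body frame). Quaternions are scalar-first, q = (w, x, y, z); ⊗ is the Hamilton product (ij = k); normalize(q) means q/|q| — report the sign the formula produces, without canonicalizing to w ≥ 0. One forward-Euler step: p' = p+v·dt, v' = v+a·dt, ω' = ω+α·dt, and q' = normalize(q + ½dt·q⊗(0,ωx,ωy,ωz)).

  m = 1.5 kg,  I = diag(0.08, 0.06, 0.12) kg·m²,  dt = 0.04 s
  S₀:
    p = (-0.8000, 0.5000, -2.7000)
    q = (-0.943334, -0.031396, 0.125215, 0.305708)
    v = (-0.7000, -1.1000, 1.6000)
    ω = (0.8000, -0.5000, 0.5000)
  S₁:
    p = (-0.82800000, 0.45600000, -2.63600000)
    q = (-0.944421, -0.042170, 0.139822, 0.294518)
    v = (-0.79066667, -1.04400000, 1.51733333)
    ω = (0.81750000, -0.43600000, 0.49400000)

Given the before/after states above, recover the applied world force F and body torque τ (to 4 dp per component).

F = (-3.4000, 2.1000, -3.1000)
τ = (0.0200, 0.0800, -0.0100)

v₁ − v₀ = (-0.09066667, 0.05600000, -0.08266667)
F = m·Δv/dt = (-3.4000, 2.1000, -3.1000)
Δω = ω₁−ω₀ = (0.01750000, 0.06400000, -0.00600000)
ω₀×(Iω₀) = (-0.0150, -0.0160, 0.0080)
I·α + gyro = (0.0200, 0.0800, -0.0100)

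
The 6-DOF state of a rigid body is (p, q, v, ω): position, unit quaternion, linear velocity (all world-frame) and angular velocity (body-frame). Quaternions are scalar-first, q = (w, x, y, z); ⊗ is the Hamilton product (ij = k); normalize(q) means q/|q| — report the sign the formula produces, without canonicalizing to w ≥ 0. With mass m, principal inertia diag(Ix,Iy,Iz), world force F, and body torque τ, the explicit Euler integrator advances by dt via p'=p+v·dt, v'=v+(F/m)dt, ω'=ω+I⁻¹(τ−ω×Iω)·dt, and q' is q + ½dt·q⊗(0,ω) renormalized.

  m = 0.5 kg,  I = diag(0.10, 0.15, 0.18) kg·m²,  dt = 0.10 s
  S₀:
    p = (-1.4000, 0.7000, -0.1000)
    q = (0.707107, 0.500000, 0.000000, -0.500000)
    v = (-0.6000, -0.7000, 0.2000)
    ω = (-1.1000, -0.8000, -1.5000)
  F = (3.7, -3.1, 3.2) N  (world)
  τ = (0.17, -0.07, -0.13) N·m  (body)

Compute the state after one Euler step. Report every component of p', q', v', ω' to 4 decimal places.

a = F/m = (7.4000, -6.2000, 6.4000)
p + v·dt = (-1.4600, 0.6300, -0.0800)
v + (F/m)dt = (0.1400, -1.3200, 0.8400)
precession coupling ω×(Iω) = (0.0360, -0.1320, 0.0440)
α = I⁻¹(τ − ω×Iω) = (1.3400, 0.4133, -0.9667)
ω' = ω + α·dt = (-0.9660, -0.7587, -1.5967)
q⊗(0,ω) = (-0.2000000, -1.1778177, 0.7343144, -1.4606605)
q + ½dt·q⊗(0,ω), renormalized = (0.6936, 0.4389, 0.0365, -0.5701)

p' = (-1.4600, 0.6300, -0.0800)
q' = (0.6936, 0.4389, 0.0365, -0.5701)
v' = (0.1400, -1.3200, 0.8400)
ω' = (-0.9660, -0.7587, -1.5967)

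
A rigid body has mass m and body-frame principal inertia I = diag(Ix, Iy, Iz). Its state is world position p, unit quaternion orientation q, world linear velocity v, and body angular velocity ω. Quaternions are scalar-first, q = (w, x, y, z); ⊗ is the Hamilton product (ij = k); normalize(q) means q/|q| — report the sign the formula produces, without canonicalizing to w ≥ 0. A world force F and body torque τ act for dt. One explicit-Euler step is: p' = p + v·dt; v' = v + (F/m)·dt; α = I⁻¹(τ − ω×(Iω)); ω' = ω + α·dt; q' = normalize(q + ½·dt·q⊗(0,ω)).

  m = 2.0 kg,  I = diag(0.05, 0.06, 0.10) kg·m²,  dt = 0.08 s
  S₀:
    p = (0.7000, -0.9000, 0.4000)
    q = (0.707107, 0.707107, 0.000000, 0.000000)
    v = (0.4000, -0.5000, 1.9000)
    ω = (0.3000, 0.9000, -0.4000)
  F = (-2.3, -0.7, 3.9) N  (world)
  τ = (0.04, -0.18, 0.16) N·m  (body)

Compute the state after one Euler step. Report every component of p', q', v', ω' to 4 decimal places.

p' = (0.7320, -0.9400, 0.5520)
q' = (0.6980, 0.7150, 0.0367, 0.0141)
v' = (0.3080, -0.5280, 2.0560)
ω' = (0.3870, 0.6520, -0.2742)

precession coupling ω×(Iω) = (-0.0144, 0.0060, 0.0027)
α = I⁻¹(τ − ω×Iω) = (1.0880, -3.1000, 1.5730)
new body rate ω' = (0.3870, 0.6520, -0.2742)
Hamilton product q⊗(0,ω) = (-0.2121321, 0.2121321, 0.9192391, 0.3535535)
updated quaternion q' = (0.6980, 0.7150, 0.0367, 0.0141)
a = F/m = (-1.1500, -0.3500, 1.9500)
new position p' = (0.7320, -0.9400, 0.5520)
v + (F/m)dt = (0.3080, -0.5280, 2.0560)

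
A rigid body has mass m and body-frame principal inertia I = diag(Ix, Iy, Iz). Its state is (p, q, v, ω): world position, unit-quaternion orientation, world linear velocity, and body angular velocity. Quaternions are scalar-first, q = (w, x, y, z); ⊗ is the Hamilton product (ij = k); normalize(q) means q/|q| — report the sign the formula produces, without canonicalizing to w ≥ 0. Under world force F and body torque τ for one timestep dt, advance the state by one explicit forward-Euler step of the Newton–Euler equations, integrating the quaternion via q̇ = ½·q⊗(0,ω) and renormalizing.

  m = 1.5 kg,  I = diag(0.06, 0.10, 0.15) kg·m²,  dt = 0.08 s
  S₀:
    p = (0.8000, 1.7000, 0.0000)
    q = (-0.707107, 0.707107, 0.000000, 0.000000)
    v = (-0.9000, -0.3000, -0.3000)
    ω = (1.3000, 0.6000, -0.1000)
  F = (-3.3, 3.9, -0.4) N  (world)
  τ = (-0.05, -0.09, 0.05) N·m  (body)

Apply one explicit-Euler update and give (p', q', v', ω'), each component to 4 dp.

p' = (0.7280, 1.6760, -0.0240)
q' = (-0.7427, 0.6692, -0.0141, 0.0198)
v' = (-1.0760, -0.0920, -0.3213)
ω' = (1.2373, 0.5186, -0.0900)

linear accel F/m = (-2.2000, 2.6000, -0.2667)
p' = p + v·dt = (0.7280, 1.6760, -0.0240)
new velocity v' = (-1.0760, -0.0920, -0.3213)
ω×(Iω) gyroscopic = (-0.0030, 0.0117, 0.0312)
(τ − ω×Iω)/I = (-0.7833, -1.0170, 0.1253)
ω + α·dt = (1.2373, 0.5186, -0.0900)
q⊗(0,ω) = (-0.9192391, -0.9192391, -0.3535535, 0.4949749)
updated quaternion q' = (-0.7427, 0.6692, -0.0141, 0.0198)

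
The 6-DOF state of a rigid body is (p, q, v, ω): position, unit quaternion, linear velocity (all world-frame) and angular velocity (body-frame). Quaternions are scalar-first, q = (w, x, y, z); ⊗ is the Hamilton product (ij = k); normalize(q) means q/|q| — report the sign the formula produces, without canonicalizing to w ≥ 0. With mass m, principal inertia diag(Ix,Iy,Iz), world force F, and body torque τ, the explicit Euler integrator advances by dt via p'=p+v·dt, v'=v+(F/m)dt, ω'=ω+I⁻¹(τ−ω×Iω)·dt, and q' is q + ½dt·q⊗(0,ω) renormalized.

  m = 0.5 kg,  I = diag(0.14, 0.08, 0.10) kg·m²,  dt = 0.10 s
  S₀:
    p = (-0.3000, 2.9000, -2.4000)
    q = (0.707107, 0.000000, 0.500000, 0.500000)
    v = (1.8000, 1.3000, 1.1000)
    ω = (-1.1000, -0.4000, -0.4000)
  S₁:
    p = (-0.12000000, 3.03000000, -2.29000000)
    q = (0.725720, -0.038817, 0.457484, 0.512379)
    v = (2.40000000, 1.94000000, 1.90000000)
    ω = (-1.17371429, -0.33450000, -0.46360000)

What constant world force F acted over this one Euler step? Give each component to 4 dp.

F = (3.0000, 3.2000, 4.0000)

Δv = v₁−v₀ = (0.60000000, 0.64000000, 0.80000000)
F = m·Δv/dt = (3.0000, 3.2000, 4.0000)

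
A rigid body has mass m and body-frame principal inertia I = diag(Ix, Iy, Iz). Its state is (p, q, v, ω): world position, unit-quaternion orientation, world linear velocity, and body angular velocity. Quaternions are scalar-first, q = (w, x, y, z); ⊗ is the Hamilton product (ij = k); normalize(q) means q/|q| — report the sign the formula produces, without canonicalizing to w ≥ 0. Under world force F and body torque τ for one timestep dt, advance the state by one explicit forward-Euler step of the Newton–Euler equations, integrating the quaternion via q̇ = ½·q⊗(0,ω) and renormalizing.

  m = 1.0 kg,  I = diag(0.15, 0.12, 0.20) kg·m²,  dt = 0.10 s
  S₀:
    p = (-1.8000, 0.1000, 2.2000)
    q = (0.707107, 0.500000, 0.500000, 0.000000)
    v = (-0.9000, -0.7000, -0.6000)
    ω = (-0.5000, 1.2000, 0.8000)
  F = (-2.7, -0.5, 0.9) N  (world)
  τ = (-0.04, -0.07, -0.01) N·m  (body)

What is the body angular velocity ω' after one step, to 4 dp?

precession coupling ω×(Iω) = (0.0768, 0.0200, 0.0180)
(τ − ω×Iω)/I = (-0.7787, -0.7500, -0.1400)
ω + α·dt = (-0.5779, 1.1250, 0.7860)

ω' = (-0.5779, 1.1250, 0.7860)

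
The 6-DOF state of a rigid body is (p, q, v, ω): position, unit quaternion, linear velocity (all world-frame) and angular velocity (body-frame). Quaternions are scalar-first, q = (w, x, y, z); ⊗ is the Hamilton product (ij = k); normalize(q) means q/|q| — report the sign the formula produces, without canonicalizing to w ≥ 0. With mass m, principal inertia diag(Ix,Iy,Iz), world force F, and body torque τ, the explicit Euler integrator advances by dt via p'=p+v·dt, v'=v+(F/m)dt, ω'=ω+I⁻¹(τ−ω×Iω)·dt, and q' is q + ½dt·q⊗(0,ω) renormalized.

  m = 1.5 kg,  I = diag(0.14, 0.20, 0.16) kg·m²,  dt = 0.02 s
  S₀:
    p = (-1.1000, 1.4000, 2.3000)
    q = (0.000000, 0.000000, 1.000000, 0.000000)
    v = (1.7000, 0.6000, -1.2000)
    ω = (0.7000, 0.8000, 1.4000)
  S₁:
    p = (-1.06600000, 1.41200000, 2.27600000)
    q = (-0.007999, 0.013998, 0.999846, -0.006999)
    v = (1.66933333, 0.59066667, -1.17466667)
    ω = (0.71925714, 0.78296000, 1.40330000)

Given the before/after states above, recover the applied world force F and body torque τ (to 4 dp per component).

F = (-2.3000, -0.7000, 1.9000)
τ = (0.0900, -0.1900, 0.0600)

v₁ − v₀ = (-0.03066667, -0.00933333, 0.02533333)
applied force F = (-2.3000, -0.7000, 1.9000)
Δω = ω₁−ω₀ = (0.01925714, -0.01704000, 0.00330000)
gyro term ω₀×Iω₀ = (-0.0448, -0.0196, 0.0336)
I·α + gyro = (0.0900, -0.1900, 0.0600)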